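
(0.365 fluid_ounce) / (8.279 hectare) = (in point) 3.696e-07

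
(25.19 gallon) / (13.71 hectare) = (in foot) 2.282e-06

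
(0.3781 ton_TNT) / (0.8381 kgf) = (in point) 5.456e+11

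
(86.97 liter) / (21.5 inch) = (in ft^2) 1.714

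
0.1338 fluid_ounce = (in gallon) 0.001045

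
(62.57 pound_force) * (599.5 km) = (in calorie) 3.988e+07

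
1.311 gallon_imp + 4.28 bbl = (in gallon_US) 181.3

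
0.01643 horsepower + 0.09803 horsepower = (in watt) 85.35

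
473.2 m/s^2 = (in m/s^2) 473.2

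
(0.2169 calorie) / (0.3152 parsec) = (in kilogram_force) 9.515e-18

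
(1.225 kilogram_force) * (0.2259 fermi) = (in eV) 1.694e+04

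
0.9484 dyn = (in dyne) 0.9484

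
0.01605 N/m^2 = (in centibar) 1.605e-05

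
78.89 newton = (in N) 78.89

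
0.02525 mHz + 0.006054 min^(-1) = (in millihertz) 0.1262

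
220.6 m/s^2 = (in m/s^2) 220.6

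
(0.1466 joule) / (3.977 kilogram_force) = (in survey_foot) 0.01233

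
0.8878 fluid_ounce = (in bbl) 0.0001651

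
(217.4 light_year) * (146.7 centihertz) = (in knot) 5.865e+18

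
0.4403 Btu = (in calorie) 111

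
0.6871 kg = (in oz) 24.24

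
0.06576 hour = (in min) 3.946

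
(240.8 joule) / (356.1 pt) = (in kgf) 195.5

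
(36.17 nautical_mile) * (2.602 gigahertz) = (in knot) 3.388e+14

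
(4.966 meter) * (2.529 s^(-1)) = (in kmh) 45.21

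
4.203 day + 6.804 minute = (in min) 6059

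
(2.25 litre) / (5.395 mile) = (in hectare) 2.591e-11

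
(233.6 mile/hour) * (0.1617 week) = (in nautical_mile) 5514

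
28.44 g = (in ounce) 1.003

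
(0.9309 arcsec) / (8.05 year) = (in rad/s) 1.778e-14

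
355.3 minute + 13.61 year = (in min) 7.154e+06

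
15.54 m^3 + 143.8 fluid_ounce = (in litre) 1.554e+04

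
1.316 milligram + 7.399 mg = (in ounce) 0.0003074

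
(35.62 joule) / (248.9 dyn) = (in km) 14.31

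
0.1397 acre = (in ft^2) 6085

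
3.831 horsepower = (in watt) 2857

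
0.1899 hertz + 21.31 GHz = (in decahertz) 2.131e+09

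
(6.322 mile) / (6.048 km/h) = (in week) 0.01001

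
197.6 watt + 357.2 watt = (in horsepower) 0.744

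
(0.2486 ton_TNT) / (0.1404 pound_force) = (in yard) 1.821e+09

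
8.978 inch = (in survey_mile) 0.0001417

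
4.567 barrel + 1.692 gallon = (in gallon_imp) 161.1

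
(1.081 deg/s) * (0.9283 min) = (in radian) 1.051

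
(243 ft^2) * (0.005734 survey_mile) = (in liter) 2.083e+05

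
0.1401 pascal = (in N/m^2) 0.1401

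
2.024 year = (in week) 105.5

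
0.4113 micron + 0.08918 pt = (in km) 3.187e-08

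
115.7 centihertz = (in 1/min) 69.42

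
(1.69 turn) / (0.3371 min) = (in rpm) 5.013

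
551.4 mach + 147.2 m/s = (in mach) 551.8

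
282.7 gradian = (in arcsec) 9.159e+05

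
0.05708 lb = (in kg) 0.02589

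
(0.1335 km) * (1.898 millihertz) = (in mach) 0.0007441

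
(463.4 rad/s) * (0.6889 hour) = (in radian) 1.149e+06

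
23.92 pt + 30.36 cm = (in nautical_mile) 0.0001685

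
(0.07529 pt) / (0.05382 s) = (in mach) 1.449e-06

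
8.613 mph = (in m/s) 3.85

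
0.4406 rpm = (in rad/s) 0.04614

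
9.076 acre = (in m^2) 3.673e+04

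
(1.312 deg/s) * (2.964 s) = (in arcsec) 1.4e+04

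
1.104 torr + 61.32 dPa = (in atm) 0.001513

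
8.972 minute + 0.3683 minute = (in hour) 0.1557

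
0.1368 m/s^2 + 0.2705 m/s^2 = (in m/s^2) 0.4073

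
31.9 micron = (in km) 3.19e-08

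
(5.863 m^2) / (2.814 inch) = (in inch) 3229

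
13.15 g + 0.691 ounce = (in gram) 32.74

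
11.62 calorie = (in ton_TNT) 1.162e-08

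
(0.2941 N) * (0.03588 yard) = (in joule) 0.009649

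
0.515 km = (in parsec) 1.669e-14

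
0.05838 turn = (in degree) 21.02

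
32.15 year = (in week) 1676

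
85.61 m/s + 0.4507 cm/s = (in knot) 166.4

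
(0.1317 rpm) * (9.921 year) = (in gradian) 2.747e+08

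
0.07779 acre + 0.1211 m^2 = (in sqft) 3390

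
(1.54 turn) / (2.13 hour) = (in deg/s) 0.0723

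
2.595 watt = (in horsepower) 0.00348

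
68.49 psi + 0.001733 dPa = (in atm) 4.66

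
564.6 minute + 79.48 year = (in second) 2.507e+09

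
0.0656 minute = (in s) 3.936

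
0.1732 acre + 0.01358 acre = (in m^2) 755.9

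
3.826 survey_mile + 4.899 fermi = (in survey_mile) 3.826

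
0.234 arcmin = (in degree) 0.0039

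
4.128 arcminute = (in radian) 0.001201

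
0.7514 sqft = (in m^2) 0.06981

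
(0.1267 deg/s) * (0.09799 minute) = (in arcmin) 44.7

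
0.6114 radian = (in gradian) 38.92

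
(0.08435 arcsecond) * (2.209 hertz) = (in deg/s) 5.176e-05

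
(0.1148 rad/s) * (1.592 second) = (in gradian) 11.63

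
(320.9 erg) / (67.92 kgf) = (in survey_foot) 1.581e-07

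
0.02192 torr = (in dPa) 29.22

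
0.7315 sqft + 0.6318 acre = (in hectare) 0.2557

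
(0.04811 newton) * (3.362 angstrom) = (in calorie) 3.866e-12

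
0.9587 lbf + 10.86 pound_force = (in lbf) 11.82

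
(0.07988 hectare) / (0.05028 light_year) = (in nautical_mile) 9.067e-16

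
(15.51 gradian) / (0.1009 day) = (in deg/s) 0.001601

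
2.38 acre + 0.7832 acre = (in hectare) 1.28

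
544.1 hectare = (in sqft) 5.857e+07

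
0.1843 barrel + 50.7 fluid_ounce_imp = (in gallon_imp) 6.762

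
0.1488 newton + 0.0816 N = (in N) 0.2304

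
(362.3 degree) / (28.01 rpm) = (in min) 0.03593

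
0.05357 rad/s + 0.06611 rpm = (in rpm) 0.5777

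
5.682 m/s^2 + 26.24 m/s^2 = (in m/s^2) 31.92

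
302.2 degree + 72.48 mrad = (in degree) 306.4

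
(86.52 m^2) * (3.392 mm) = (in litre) 293.5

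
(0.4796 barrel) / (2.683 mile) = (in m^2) 1.766e-05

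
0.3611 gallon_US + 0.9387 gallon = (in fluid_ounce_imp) 173.2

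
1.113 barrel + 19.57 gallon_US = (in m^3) 0.251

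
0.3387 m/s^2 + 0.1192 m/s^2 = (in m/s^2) 0.4579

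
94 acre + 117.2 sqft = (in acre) 94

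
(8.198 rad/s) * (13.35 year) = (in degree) 1.978e+11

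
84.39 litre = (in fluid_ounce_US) 2854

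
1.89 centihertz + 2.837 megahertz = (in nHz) 2.837e+15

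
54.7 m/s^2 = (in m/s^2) 54.7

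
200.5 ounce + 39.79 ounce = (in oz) 240.3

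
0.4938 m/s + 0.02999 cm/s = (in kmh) 1.779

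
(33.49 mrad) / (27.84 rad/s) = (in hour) 3.342e-07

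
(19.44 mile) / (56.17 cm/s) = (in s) 5.57e+04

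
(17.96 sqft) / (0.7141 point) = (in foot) 2.173e+04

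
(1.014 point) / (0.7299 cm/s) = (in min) 0.0008168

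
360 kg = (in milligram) 3.6e+08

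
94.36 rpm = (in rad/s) 9.881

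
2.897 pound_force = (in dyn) 1.289e+06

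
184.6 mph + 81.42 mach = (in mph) 6.22e+04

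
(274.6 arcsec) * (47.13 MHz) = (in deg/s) 3.595e+06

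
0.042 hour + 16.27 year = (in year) 16.27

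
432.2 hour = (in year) 0.04934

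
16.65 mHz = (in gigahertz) 1.665e-11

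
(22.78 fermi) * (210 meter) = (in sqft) 5.149e-11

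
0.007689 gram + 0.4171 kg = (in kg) 0.4171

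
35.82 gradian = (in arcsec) 1.161e+05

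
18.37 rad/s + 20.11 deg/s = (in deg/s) 1073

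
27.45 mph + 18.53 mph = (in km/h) 74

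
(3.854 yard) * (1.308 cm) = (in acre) 1.139e-05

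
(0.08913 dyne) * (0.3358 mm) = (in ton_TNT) 7.153e-20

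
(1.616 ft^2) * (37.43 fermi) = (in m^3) 5.619e-15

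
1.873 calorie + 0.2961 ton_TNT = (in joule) 1.239e+09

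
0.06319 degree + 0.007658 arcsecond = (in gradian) 0.07021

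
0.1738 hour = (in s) 625.7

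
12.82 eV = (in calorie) 4.909e-19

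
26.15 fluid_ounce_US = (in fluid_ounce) 26.15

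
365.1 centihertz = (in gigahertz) 3.651e-09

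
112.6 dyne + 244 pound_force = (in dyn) 1.085e+08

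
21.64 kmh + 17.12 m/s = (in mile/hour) 51.74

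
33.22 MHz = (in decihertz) 3.322e+08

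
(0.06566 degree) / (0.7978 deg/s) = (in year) 2.61e-09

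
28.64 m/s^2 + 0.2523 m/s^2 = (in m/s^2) 28.89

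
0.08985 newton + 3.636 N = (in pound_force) 0.8376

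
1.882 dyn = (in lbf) 4.231e-06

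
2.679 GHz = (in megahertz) 2679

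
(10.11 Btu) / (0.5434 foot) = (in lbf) 1.448e+04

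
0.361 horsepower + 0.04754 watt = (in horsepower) 0.3611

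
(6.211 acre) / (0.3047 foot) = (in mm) 2.706e+08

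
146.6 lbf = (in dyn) 6.521e+07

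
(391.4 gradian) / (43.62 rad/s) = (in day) 1.631e-06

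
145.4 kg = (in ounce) 5129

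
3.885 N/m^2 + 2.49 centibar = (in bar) 0.02494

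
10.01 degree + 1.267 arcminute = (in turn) 0.02786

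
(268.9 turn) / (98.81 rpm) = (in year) 5.178e-06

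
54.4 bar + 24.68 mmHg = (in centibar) 5443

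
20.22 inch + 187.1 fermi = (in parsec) 1.664e-17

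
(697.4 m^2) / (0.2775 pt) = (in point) 2.019e+10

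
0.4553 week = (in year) 0.008732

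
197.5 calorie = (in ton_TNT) 1.975e-07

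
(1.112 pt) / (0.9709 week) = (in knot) 1.299e-09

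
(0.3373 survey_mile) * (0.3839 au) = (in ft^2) 3.356e+14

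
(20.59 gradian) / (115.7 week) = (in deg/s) 2.648e-07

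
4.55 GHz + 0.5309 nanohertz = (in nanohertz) 4.55e+18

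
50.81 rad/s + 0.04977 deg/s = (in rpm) 485.2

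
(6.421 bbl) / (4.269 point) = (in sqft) 7296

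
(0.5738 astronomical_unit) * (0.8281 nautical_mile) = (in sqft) 1.417e+15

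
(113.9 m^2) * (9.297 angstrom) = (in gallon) 2.797e-05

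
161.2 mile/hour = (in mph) 161.2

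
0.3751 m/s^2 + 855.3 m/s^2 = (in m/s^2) 855.7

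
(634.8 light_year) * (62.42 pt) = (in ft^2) 1.423e+18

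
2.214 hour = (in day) 0.09225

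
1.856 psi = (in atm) 0.1263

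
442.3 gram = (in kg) 0.4423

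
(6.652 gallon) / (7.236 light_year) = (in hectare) 3.678e-23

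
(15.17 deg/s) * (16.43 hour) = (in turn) 2492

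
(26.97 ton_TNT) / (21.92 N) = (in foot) 1.689e+10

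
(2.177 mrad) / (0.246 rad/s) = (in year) 2.806e-10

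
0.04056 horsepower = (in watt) 30.25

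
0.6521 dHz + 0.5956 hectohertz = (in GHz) 5.963e-08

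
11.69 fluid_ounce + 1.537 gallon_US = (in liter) 6.164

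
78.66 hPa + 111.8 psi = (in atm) 7.685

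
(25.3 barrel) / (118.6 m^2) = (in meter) 0.03392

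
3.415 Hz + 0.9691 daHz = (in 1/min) 786.4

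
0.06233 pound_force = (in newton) 0.2773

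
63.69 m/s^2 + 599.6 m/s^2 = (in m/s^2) 663.3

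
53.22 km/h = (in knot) 28.74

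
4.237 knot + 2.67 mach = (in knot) 1771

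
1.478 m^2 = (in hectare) 0.0001478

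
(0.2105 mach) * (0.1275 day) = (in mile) 490.6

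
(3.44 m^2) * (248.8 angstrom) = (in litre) 8.559e-05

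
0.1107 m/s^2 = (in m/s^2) 0.1107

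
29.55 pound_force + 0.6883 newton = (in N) 132.1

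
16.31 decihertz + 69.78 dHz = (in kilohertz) 0.008609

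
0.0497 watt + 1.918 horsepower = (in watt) 1430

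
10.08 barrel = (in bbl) 10.08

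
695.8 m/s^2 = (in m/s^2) 695.8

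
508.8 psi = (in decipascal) 3.508e+07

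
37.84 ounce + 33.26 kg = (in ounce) 1211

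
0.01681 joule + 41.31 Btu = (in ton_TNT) 1.042e-05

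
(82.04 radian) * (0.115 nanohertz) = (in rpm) 9.009e-08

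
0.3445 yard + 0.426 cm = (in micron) 3.193e+05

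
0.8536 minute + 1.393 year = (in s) 4.393e+07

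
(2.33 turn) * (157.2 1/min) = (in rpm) 366.3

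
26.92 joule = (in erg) 2.692e+08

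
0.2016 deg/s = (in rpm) 0.0336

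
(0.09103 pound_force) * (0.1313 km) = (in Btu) 0.05039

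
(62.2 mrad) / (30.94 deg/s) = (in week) 1.904e-07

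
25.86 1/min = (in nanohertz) 4.31e+08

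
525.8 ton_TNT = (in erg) 2.2e+19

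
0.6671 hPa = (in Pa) 66.71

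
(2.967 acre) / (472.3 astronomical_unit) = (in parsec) 5.507e-27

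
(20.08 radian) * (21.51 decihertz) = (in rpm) 412.5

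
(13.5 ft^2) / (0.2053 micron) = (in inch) 2.405e+08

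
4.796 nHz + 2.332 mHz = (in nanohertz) 2.332e+06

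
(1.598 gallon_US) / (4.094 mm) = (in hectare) 0.0001478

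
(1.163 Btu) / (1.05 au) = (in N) 7.812e-09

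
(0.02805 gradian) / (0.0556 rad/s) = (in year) 2.513e-10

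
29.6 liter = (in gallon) 7.819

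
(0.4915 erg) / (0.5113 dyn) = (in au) 6.426e-14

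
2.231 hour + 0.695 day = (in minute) 1135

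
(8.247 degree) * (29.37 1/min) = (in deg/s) 4.037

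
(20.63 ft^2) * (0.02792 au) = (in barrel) 5.035e+10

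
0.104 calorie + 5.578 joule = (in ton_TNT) 1.437e-09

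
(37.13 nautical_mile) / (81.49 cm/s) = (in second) 8.438e+04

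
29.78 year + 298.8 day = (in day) 1.117e+04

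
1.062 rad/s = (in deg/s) 60.85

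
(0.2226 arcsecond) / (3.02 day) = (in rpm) 3.95e-11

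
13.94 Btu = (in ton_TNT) 3.515e-06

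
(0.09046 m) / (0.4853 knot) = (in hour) 0.0001006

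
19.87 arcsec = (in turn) 1.533e-05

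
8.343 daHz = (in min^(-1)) 5006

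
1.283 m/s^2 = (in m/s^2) 1.283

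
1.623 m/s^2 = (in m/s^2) 1.623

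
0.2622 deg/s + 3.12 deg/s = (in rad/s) 0.05903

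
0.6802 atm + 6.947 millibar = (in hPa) 696.2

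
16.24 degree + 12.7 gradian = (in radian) 0.4829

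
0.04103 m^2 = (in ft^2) 0.4416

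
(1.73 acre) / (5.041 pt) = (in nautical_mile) 2126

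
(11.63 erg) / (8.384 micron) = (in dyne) 1.387e+04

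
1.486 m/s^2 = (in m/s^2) 1.486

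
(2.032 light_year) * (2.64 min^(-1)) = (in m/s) 8.459e+14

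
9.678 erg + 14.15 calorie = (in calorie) 14.15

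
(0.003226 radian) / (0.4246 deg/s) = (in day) 5.038e-06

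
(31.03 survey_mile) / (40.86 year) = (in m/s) 3.875e-05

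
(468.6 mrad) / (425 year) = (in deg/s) 2.003e-09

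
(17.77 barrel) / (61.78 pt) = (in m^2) 129.6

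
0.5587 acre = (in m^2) 2261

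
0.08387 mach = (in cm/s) 2856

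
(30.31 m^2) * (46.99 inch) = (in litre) 3.618e+04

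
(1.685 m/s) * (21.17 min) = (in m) 2140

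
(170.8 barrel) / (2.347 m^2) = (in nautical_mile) 0.006247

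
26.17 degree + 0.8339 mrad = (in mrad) 457.6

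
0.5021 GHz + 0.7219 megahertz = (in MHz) 502.8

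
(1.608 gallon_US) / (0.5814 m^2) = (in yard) 0.01145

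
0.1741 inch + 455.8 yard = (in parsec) 1.351e-14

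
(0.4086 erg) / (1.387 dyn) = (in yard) 0.003222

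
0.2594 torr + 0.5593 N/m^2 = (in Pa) 35.14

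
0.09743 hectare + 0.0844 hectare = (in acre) 0.4493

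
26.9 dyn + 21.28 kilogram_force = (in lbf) 46.91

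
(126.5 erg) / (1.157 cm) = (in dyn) 109.3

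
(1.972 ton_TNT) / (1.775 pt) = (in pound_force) 2.962e+12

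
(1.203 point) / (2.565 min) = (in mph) 6.169e-06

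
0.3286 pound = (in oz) 5.258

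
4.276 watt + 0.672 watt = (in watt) 4.948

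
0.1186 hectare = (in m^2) 1186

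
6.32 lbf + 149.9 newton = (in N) 178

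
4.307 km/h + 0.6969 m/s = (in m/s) 1.893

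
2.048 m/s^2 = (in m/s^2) 2.048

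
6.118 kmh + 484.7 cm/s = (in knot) 12.73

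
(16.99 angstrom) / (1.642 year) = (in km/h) 1.181e-16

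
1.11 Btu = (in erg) 1.171e+10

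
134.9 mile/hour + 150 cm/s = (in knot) 120.1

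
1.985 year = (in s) 6.26e+07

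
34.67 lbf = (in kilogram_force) 15.73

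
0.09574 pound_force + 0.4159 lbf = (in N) 2.276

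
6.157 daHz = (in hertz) 61.57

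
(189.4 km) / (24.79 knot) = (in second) 1.485e+04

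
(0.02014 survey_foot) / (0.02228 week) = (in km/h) 1.64e-06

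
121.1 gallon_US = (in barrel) 2.883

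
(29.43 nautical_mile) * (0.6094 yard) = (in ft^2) 3.269e+05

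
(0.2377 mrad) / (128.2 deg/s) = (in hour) 2.951e-08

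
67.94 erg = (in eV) 4.24e+13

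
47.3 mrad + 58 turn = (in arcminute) 1.253e+06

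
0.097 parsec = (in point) 8.484e+18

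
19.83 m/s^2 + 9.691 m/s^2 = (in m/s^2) 29.52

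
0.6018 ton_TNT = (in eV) 1.572e+28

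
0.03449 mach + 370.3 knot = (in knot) 393.1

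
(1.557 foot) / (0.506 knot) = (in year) 5.781e-08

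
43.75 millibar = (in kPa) 4.375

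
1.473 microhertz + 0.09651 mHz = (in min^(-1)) 0.005879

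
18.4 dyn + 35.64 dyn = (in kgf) 5.511e-05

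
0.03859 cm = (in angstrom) 3.859e+06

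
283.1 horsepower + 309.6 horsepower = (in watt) 4.42e+05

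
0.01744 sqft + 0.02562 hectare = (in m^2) 256.2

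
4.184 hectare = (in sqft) 4.504e+05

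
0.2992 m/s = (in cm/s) 29.92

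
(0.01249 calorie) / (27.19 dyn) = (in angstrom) 1.922e+12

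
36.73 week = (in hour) 6171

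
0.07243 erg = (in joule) 7.243e-09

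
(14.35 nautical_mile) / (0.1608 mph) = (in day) 4.279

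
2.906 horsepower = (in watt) 2167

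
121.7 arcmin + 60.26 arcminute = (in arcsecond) 1.092e+04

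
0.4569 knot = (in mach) 0.0006903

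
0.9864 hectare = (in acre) 2.437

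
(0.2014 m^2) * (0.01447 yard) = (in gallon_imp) 0.5862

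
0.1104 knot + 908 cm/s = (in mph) 20.44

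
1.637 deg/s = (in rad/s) 0.02857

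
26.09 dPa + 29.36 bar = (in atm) 28.98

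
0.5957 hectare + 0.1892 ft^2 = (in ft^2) 6.412e+04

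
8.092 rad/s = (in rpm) 77.27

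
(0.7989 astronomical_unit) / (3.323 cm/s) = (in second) 3.597e+12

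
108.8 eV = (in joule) 1.743e-17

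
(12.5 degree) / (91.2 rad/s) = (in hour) 6.645e-07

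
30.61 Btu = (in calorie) 7719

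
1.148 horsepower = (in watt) 856.1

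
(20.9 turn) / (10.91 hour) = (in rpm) 0.03193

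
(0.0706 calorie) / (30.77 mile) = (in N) 5.965e-06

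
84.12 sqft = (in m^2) 7.815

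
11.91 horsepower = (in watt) 8881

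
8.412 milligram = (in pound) 1.855e-05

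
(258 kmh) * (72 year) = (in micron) 1.627e+17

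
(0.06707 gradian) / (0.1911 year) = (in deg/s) 1.002e-08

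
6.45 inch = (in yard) 0.1792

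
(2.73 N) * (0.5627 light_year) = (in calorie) 3.474e+15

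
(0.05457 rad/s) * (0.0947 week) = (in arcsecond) 6.447e+08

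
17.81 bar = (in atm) 17.58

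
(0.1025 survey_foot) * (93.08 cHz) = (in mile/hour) 0.06505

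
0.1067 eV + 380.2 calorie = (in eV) 9.929e+21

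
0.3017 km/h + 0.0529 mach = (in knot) 35.18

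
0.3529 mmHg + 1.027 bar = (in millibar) 1027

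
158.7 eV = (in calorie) 6.077e-18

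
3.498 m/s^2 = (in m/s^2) 3.498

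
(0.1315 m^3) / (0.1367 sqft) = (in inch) 407.7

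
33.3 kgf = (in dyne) 3.266e+07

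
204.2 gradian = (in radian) 3.208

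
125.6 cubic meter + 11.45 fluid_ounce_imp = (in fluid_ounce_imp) 4.421e+06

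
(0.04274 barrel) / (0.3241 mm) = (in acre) 0.005181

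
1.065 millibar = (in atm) 0.001051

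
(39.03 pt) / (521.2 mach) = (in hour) 2.155e-11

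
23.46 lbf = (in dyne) 1.044e+07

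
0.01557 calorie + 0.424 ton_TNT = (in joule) 1.774e+09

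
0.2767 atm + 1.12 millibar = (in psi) 4.083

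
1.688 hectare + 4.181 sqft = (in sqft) 1.817e+05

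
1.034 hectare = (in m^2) 1.034e+04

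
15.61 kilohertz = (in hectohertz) 156.1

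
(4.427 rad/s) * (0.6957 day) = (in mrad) 2.661e+08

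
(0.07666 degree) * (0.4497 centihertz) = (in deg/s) 0.0003447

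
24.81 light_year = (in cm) 2.347e+19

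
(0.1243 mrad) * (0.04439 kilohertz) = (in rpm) 0.05269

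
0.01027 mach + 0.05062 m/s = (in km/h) 12.77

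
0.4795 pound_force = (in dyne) 2.133e+05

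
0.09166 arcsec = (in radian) 4.444e-07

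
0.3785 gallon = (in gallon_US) 0.3785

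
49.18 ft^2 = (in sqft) 49.18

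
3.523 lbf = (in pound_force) 3.523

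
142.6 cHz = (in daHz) 0.1426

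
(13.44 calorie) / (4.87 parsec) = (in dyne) 3.742e-11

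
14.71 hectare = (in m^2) 1.471e+05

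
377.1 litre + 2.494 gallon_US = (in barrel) 2.431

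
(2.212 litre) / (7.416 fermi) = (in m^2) 2.983e+11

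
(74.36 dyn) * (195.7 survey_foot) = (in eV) 2.768e+17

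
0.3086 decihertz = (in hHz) 0.0003086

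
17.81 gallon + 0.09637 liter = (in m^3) 0.06751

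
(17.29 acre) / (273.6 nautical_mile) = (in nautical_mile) 7.456e-05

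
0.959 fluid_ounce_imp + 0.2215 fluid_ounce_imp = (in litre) 0.03354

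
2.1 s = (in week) 3.472e-06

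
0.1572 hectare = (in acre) 0.3884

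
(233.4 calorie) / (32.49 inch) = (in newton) 1183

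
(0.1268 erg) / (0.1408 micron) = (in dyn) 9006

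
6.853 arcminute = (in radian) 0.001993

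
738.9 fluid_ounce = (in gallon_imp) 4.807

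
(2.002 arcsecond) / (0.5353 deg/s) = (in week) 1.718e-09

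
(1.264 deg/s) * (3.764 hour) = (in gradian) 1.903e+04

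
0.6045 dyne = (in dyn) 0.6045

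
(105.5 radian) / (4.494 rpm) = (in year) 7.109e-06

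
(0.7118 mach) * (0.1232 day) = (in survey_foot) 8.464e+06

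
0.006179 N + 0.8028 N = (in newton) 0.809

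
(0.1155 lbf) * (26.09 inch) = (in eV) 2.125e+18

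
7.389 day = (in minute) 1.064e+04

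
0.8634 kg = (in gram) 863.4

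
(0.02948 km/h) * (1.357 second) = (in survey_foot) 0.03646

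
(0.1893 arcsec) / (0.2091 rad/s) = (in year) 1.392e-13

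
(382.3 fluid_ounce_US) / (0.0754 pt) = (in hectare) 0.0425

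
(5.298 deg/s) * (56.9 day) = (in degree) 2.605e+07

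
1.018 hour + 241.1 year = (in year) 241.1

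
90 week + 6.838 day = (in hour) 1.528e+04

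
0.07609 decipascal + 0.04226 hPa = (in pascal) 4.234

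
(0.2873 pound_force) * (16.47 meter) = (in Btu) 0.01995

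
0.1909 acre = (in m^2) 772.5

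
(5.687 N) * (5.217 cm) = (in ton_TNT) 7.091e-11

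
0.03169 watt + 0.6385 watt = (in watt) 0.6702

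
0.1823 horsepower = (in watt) 135.9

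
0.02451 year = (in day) 8.946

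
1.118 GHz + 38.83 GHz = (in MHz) 3.995e+04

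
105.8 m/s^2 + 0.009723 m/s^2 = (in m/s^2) 105.8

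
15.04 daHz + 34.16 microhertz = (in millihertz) 1.504e+05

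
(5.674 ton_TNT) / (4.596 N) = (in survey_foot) 1.695e+10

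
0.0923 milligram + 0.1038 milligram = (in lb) 4.323e-07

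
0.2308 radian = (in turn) 0.03673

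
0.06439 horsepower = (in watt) 48.02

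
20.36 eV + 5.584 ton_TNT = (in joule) 2.336e+10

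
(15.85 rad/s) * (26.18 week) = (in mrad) 2.51e+11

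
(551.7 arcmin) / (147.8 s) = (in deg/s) 0.06221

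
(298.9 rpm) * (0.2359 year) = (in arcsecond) 4.803e+13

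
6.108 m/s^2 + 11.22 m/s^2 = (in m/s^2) 17.33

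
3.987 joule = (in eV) 2.488e+19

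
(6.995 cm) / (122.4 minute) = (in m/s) 9.525e-06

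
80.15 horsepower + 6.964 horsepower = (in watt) 6.496e+04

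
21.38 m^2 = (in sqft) 230.1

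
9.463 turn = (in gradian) 3785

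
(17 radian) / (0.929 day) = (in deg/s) 0.01214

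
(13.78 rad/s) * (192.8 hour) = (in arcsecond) 1.973e+12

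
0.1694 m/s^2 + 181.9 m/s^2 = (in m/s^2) 182.1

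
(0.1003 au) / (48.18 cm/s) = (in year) 987.5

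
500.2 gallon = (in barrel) 11.91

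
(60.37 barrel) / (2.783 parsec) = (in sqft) 1.203e-15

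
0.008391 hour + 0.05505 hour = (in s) 228.4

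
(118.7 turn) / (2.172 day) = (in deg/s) 0.2277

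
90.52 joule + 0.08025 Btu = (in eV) 1.093e+21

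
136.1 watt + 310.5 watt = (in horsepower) 0.5989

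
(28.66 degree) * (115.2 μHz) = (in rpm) 0.0005503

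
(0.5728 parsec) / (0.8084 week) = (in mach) 1.062e+08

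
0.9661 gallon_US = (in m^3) 0.003657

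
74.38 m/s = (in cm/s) 7438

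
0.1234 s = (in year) 3.913e-09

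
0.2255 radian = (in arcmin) 775.2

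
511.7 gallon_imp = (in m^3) 2.326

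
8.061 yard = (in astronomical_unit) 4.927e-11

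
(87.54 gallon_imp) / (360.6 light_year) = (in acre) 2.883e-23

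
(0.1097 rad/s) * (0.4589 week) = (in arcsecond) 6.28e+09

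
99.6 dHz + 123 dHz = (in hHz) 0.2226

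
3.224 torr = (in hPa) 4.298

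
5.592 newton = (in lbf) 1.257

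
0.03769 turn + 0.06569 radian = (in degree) 17.33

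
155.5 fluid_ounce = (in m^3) 0.004599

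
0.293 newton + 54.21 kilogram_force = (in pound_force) 119.6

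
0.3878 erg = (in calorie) 9.269e-09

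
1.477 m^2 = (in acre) 0.000365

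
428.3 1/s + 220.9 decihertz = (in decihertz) 4504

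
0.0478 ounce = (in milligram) 1355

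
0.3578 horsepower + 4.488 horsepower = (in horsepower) 4.846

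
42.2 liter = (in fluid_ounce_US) 1427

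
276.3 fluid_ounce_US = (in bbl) 0.0514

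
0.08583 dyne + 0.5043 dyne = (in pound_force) 1.327e-06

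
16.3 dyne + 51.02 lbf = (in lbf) 51.02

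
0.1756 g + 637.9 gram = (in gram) 638.1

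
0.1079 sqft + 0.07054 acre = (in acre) 0.07054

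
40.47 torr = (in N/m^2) 5396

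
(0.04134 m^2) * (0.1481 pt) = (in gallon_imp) 0.0004751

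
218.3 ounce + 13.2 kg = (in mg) 1.939e+07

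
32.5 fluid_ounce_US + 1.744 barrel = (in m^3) 0.2782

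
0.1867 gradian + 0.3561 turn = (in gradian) 142.6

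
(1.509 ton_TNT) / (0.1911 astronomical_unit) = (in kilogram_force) 0.02252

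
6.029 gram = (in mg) 6029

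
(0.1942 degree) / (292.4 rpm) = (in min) 1.845e-06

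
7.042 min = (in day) 0.00489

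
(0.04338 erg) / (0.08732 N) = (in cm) 4.968e-06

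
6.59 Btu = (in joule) 6953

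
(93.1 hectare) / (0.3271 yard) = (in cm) 3.113e+08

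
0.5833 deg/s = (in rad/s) 0.01018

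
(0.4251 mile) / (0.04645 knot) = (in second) 2.863e+04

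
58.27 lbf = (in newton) 259.2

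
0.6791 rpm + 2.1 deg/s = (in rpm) 1.029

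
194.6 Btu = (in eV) 1.281e+24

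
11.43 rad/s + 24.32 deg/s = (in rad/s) 11.85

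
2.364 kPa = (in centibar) 2.364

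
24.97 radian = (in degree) 1431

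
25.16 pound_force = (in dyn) 1.119e+07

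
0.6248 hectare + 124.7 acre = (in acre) 126.2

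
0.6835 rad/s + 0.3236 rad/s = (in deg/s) 57.7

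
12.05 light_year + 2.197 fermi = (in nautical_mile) 6.156e+13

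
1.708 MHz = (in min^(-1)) 1.025e+08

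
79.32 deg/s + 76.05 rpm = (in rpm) 89.27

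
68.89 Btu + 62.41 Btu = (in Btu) 131.3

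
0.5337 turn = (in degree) 192.1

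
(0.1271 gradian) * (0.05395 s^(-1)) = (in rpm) 0.001029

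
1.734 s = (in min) 0.0289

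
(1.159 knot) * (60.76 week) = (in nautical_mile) 1.183e+04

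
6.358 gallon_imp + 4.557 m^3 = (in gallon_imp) 1009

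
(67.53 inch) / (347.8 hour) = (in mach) 4.023e-09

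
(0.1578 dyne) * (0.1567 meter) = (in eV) 1.543e+12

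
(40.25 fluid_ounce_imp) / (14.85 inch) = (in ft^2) 0.03264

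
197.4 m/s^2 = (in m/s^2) 197.4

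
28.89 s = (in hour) 0.008025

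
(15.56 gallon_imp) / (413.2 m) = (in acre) 4.23e-08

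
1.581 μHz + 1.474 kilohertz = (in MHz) 0.001474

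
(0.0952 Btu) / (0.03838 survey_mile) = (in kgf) 0.1658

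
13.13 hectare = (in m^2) 1.313e+05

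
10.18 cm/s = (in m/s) 0.1018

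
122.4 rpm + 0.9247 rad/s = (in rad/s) 13.74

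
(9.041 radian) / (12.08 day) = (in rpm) 8.272e-05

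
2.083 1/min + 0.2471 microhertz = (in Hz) 0.03472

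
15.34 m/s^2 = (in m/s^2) 15.34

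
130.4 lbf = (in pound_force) 130.4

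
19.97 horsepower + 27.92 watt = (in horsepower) 20.01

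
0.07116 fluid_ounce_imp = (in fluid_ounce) 0.06837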